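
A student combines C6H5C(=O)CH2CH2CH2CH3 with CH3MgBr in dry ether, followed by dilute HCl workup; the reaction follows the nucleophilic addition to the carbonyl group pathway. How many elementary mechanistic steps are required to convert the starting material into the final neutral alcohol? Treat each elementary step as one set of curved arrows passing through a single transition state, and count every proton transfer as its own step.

Step 1: the carbanion-like carbon of CH3MgBr attacks the sp² carbonyl carbon; the C=O π bond breaks and the electrons end up as a lone pair on the alkoxide oxygen of the tetrahedral intermediate.
Step 2: Protonation of the alkoxide by dilute HCl workup furnishes an alcohol.
Total: 2 elementary steps.

2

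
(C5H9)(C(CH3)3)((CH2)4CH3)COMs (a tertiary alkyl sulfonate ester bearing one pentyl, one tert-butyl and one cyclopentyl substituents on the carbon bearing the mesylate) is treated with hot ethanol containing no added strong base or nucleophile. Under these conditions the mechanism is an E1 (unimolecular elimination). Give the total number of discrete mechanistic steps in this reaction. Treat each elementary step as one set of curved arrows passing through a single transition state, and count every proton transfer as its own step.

Step 1: Ionisation: the C–O σ-bond cleaves heterolytically; both bonding electrons depart with MsO⁻, leaving a tertiary carbocation at the α-carbon.
(No 1,2-shift: no single shift to an adjacent carbon would give a more stable cation.)
Step 2: Loss of a β-proton to an ethanol molecule of the solvent: the C–H bonding pair collapses toward the cationic carbon to form the C=C π bond, yielding the alkene.
Total: 2 elementary steps.

2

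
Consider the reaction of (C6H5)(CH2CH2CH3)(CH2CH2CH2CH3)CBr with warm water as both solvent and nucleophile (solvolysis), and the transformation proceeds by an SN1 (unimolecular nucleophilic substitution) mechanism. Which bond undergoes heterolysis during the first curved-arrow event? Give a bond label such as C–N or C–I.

C–Br

Step 1: Unassisted departure of Br⁻ (taking the C–Br bonding pair) generates a tertiary carbocation.
The bond broken in this step is the C–Br bond.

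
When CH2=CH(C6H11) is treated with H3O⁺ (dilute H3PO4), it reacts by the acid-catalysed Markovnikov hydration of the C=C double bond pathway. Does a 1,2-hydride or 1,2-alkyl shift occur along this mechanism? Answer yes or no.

yes

The first-formed carbocation is secondary.
The adjacent cyclohexyl carbon already bears 2 other carbon substituents and has a hydrogen to migrate; after a 1,2-hydride shift from that carbon the positive charge sits on a tertiary centre.
Tertiary is more stable than secondary, so the shift occurs.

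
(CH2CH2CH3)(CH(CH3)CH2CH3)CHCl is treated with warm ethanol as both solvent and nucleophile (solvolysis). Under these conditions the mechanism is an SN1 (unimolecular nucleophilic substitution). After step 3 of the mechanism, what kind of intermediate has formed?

Step 1: Unassisted departure of Cl⁻ (taking the C–Cl bonding pair) generates a secondary carbocation.
Step 2: Carbocation rearrangement: a 1,2-hydride shift from the adjacent sec-butyl carbon converts the initially-formed secondary cation into the more stable tertiary cation.
Step 3: Nucleophilic capture: the oxygen of CH3CH2OH bonds to the cationic carbon, producing an oxonium-ion intermediate.
After step 3 the species present is an oxonium ion.

oxonium ion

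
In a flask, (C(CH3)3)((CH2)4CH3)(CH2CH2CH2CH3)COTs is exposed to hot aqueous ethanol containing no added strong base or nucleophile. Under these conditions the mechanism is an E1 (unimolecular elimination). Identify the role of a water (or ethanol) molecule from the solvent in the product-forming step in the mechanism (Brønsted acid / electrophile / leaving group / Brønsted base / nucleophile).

Brønsted base

Step 2: Loss of a β-proton to a water (or ethanol) molecule of the solvent: the C–H bonding pair collapses toward the cationic carbon to form the C=C π bond, yielding the alkene.
A water (or ethanol) molecule from the solvent in the product-forming step accepts a proton in a proton-transfer step — a Brønsted base.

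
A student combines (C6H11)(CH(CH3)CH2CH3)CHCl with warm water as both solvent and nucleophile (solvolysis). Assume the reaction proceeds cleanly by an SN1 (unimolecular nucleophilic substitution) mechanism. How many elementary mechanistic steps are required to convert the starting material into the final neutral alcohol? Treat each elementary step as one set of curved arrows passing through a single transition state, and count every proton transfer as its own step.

Step 1: Rate-determining heterolysis of the C–Cl bond gives Cl⁻ and a secondary carbocation.
Step 2: A hydride (H with its bonding pair) migrates from the adjacent cyclohexyl carbon to the cationic centre — a 1,2-hydride shift — upgrading the secondary cation to a tertiary one.
Step 3: Nucleophilic capture: the oxygen of H2O bonds to the cationic carbon, producing an oxonium-ion intermediate.
Step 4: Proton transfer from the O–H of the oxonium ion to a solvent molecule delivers the neutral alcohol.
Total: 4 elementary steps.

4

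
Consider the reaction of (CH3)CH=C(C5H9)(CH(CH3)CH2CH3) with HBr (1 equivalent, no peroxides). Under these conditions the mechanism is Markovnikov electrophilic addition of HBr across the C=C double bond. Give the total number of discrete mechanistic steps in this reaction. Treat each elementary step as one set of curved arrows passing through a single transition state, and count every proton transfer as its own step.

2

Step 1: The π electrons of the C=C bond attack a proton of HBr; Markovnikov addition places the new C–H on the less-substituted alkene carbon, so the positive charge ends up on the more-substituted carbon — a tertiary carbocation. The H–Br bond breaks heterolytically, releasing Br⁻.
(No 1,2-shift: no single shift to an adjacent carbon would give a more stable cation.)
Step 2: Br⁻ captures the cation: a lone pair on Br⁻ fills the empty p orbital, producing the alkyl halide product.
Total: 2 elementary steps.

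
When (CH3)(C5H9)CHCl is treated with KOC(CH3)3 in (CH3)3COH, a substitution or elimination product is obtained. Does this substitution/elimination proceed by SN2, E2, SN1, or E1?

Conditions: a strong/bulky base with a secondary substrate bearing a β-hydrogen.
These conditions are the textbook signature of the E2 pathway.
A strong (often hindered) base removes a β-H in concert with loss of the leaving group — bimolecular elimination.

E2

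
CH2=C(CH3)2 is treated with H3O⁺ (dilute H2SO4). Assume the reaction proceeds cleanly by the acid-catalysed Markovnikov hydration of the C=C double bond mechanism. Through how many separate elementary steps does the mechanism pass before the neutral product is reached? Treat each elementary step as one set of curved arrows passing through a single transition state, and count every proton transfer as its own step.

3

Step 1: Electrophilic addition begins with the π(C=C) electrons forming a bond to the proton of H3O⁺. Following Markovnikov's rule, the resulting cation is tertiary. H2O is released.
(No 1,2-shift: no single shift to an adjacent carbon would give a more stable cation.)
Step 2: Water acts as the nucleophile: an oxygen lone pair bonds to the cationic carbon, giving an oxonium-ion intermediate.
Step 3: H2O removes a proton from the oxonium oxygen, regenerating H3O⁺ and giving the neutral alcohol.
Total: 3 elementary steps.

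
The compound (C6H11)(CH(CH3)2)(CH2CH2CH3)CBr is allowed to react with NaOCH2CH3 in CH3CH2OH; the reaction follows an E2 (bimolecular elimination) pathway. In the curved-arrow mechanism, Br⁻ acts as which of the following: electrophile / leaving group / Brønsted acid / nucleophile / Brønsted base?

leaving group

Step 1: In one step, CH3CH2O⁻ pulls off a β-proton, the C–Br bond cleaves, and a C=C double bond forms between the α- and β-carbons (E2, anti elimination).
Br⁻ departs with both electrons of the breaking σ-bond — that is the definition of a leaving group.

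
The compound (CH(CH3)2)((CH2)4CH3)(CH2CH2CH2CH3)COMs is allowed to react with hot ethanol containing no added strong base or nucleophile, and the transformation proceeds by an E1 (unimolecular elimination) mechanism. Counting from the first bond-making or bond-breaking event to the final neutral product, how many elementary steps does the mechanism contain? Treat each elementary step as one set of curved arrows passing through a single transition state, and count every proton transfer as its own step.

2

Step 1: Ionisation: the C–O σ-bond cleaves heterolytically; both bonding electrons depart with MsO⁻, leaving a tertiary carbocation at the α-carbon.
(No 1,2-shift: no single shift to an adjacent carbon would give a more stable cation.)
Step 2: Loss of a β-proton to an ethanol molecule of the solvent: the C–H bonding pair collapses toward the cationic carbon to form the C=C π bond, yielding the alkene.
Total: 2 elementary steps.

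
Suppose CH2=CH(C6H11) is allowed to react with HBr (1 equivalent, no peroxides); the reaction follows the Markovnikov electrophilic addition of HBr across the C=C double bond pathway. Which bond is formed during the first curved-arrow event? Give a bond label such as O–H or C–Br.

Step 1: Electrophilic addition begins with the π(C=C) electrons forming a bond to the proton of HBr. Following Markovnikov's rule, the resulting cation is secondary. The H–Br bond breaks heterolytically, releasing Br⁻.
The bond formed in this step is the C–H bond.

C–H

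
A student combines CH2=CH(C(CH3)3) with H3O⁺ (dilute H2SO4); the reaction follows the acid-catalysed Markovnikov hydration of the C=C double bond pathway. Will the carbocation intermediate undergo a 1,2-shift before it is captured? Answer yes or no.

yes

The first-formed carbocation is secondary.
The adjacent tert-butyl carbon has no hydrogen but bears methyl groups; migration of one methyl with its bonding pair (a 1,2-methyl shift) places the charge on a tertiary centre.
Tertiary is more stable than secondary, so the shift occurs.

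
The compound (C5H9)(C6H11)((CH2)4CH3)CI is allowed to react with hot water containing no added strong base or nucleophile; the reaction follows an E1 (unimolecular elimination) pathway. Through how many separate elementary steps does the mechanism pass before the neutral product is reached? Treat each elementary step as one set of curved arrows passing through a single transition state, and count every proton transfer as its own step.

Step 1: Rate-determining heterolysis of the C–I bond gives I⁻ and a tertiary carbocation.
(No 1,2-shift: no single shift to an adjacent carbon would give a more stable cation.)
Step 2: A water molecule (solvent) deprotonates a β-carbon; as the C–H bond breaks, those electrons form the new alkene π bond.
Total: 2 elementary steps.

2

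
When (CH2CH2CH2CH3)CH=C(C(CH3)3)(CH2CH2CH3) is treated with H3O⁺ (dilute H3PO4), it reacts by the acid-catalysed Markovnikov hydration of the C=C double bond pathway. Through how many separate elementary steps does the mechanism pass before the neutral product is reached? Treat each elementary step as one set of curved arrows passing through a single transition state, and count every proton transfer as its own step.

Step 1: Protonation of the alkene by H3O⁺: the π bond acts as the nucleophile and picks up H⁺, giving the more stable (Markovnikov) tertiary carbocation. H2O is released.
(No 1,2-shift: no single shift to an adjacent carbon would give a more stable cation.)
Step 2: Water acts as the nucleophile: an oxygen lone pair bonds to the cationic carbon, giving an oxonium-ion intermediate.
Step 3: Deprotonation of the oxonium ion by a water molecule delivers the neutral alcohol and regenerates the acid catalyst.
Total: 3 elementary steps.

3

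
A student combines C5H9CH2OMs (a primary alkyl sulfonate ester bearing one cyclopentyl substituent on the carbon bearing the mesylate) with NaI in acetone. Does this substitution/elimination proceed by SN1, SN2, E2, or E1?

SN2

Conditions: a primary substrate with a strong nucleophile in the polar aprotic solvent acetone.
These conditions are the textbook signature of the SN2 pathway.
An unhindered substrate with a strong nucleophile in a polar aprotic solvent favours one-step backside displacement.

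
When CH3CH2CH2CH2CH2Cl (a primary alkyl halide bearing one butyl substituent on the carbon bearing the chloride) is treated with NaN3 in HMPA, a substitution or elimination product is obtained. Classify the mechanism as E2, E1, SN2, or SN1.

Conditions: a primary substrate with a strong nucleophile in the polar aprotic solvent HMPA.
These conditions are the textbook signature of the SN2 pathway.
An unhindered substrate with a strong nucleophile in a polar aprotic solvent favours one-step backside displacement.

SN2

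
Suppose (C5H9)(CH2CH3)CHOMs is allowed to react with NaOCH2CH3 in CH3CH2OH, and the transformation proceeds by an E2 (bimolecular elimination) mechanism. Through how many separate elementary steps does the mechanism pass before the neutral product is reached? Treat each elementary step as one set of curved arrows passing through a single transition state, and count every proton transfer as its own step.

Step 1: Concerted anti-periplanar elimination: CH3CH2O⁻ abstracts a β-H while MsO⁻ leaves, and the C–H electrons become the new C=C π bond — all in a single transition state.
Total: 1 elementary step.

1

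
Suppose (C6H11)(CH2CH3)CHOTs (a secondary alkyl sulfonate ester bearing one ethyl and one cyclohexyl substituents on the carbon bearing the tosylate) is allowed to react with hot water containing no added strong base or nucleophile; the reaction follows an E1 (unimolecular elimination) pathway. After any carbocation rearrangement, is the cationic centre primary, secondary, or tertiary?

tertiary

Step 1: Rate-determining heterolysis of the C–O bond gives TsO⁻ and a secondary carbocation.
Step 2: Carbocation rearrangement: a 1,2-hydride shift from the adjacent cyclohexyl carbon converts the initially-formed secondary cation into the more stable tertiary cation.
The cation rearranges from secondary to tertiary via a 1,2-hydride shift from the adjacent cyclohexyl carbon; the tertiary cation is what reacts next.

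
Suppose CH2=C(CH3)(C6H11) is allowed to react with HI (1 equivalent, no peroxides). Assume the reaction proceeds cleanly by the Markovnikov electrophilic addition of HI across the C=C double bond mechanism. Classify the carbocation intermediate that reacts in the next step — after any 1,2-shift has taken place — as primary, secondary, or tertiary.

Step 1: The π electrons of the C=C bond attack a proton of HI; Markovnikov addition places the new C–H on the less-substituted alkene carbon, so the positive charge ends up on the more-substituted carbon — a tertiary carbocation. The H–I bond breaks heterolytically, releasing I⁻.
No single 1,2-shift to an adjacent carbon would give a more-substituted cation, so no rearrangement occurs.

tertiary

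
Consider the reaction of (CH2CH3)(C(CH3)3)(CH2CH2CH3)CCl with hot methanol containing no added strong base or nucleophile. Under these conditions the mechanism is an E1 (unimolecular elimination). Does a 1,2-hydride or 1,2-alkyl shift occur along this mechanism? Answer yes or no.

The first-formed carbocation is tertiary.
No single 1,2-shift to an adjacent carbon would produce a more-substituted cation than the one already present, so no rearrangement occurs.

no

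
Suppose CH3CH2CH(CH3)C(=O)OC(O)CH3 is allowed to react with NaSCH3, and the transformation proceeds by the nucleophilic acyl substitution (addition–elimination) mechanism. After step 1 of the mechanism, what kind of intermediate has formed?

tetrahedral intermediate

Step 1: Nucleophilic addition of CH3S⁻ to the acyl carbon breaks the π(C=O) bond and yields a tetrahedral, anionic intermediate.
After step 1 the species present is a tetrahedral intermediate.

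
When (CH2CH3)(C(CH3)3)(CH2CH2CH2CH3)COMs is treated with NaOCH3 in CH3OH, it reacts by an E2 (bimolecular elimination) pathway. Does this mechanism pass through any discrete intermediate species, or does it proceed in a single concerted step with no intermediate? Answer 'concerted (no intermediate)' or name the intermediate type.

concerted (no intermediate)

Concerted anti-periplanar elimination: CH3O⁻ abstracts a β-H while MsO⁻ leaves, and the C–H electrons become the new C=C π bond — all in a single transition state.
All bond changes occur in one transition state; no discrete intermediate is formed.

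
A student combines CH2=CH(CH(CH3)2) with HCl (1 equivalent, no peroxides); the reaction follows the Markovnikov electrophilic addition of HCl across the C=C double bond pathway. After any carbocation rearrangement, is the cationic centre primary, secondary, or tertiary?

Step 1: Electrophilic addition begins with the π(C=C) electrons forming a bond to the proton of HCl. Following Markovnikov's rule, the resulting cation is secondary. The H–Cl bond breaks heterolytically, releasing Cl⁻.
Step 2: A 1,2-hydride shift from the adjacent isopropyl carbon moves the positive charge from the secondary centre to an adjacent carbon, generating a more stable tertiary carbocation.
The cation rearranges from secondary to tertiary via a 1,2-hydride shift from the adjacent isopropyl carbon; the tertiary cation is what reacts next.

tertiary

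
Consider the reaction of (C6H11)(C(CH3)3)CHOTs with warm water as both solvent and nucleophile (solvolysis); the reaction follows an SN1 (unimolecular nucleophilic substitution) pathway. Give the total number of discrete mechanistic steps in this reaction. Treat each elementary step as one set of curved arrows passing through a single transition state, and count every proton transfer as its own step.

Step 1: Unassisted departure of TsO⁻ (taking the C–O bonding pair) generates a secondary carbocation.
Step 2: A 1,2-hydride shift from the adjacent cyclohexyl carbon moves the positive charge from the secondary centre to an adjacent carbon, generating a more stable tertiary carbocation.
Step 3: A lone pair on the oxygen of H2O attacks the carbocation, forming a new C–O σ-bond and an oxonium ion.
Step 4: Proton transfer from the O–H of the oxonium ion to a solvent molecule delivers the neutral alcohol.
Total: 4 elementary steps.

4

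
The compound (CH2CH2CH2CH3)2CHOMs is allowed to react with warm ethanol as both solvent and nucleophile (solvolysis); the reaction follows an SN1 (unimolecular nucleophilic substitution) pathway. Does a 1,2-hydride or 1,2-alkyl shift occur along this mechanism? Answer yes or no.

The first-formed carbocation is secondary.
No single 1,2-shift to an adjacent carbon would produce a more-substituted cation than the one already present, so no rearrangement occurs.

no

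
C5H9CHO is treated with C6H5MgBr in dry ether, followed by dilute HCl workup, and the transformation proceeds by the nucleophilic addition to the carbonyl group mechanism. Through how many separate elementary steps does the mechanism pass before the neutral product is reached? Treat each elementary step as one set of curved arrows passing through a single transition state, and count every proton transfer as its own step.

2

Step 1: Nucleophilic addition: the carbanion-like carbon of C6H5MgBr adds to the carbonyl carbon, pushing the π(C=O) electron pair onto oxygen and giving a tetrahedral alkoxide.
Step 2: On dilute HCl workup the alkoxide oxygen is protonated, giving an alcohol.
Total: 2 elementary steps.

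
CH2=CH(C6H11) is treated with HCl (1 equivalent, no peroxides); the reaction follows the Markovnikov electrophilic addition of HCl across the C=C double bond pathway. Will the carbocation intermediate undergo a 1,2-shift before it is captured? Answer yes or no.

The first-formed carbocation is secondary.
The adjacent cyclohexyl carbon already bears 2 other carbon substituents and has a hydrogen to migrate; after a 1,2-hydride shift from that carbon the positive charge sits on a tertiary centre.
Tertiary is more stable than secondary, so the shift occurs.

yes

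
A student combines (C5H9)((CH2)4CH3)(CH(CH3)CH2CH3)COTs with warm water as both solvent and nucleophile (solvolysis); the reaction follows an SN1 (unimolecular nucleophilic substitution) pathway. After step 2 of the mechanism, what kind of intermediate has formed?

Step 1: Rate-determining heterolysis of the C–O bond gives TsO⁻ and a tertiary carbocation.
Step 2: Nucleophilic capture: the oxygen of H2O bonds to the cationic carbon, producing an oxonium-ion intermediate.
After step 2 the species present is an oxonium ion.

oxonium ion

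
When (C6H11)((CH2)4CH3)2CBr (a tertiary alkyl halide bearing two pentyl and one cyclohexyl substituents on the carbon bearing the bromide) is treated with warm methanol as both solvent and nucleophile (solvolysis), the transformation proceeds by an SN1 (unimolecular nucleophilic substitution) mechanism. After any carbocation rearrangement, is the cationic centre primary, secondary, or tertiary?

Step 1: Unassisted departure of Br⁻ (taking the C–Br bonding pair) generates a tertiary carbocation.
No single 1,2-shift to an adjacent carbon would give a more-substituted cation, so no rearrangement occurs.

tertiary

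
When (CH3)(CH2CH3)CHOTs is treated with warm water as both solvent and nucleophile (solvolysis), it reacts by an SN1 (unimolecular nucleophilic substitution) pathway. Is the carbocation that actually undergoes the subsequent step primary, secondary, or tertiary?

Step 1: Unassisted departure of TsO⁻ (taking the C–O bonding pair) generates a secondary carbocation.
No single 1,2-shift to an adjacent carbon would give a more-substituted cation, so no rearrangement occurs.

secondary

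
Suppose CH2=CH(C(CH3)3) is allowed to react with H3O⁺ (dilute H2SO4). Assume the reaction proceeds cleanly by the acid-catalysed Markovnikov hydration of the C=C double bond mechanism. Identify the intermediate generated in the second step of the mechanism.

tertiary carbocation

Step 1: Electrophilic addition begins with the π(C=C) electrons forming a bond to the proton of H3O⁺. Following Markovnikov's rule, the resulting cation is secondary. H2O is released.
Step 2: A 1,2-methyl shift from the adjacent tert-butyl carbon moves the positive charge from the secondary centre to an adjacent carbon, generating a more stable tertiary carbocation.
After step 2 the species present is a tertiary carbocation.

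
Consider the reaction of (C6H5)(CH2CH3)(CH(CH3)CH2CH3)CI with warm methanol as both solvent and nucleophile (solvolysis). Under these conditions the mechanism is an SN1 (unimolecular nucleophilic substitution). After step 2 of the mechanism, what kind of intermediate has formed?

oxonium ion

Step 1: Rate-determining heterolysis of the C–I bond gives I⁻ and a tertiary carbocation.
Step 2: CH3OH donates an oxygen lone pair into the empty p orbital of the cation, giving a protonated ether (an oxonium ion).
After step 2 the species present is an oxonium ion.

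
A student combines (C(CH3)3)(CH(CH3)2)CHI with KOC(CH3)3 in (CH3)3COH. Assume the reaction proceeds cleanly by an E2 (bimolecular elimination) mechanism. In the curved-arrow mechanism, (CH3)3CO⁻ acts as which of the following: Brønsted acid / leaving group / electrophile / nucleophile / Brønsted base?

Brønsted base

Step 1: Concerted anti-periplanar elimination: (CH3)3CO⁻ abstracts a β-H while I⁻ leaves, and the C–H electrons become the new C=C π bond — all in a single transition state.
(CH3)3CO⁻ accepts a proton in a proton-transfer step — a Brønsted base.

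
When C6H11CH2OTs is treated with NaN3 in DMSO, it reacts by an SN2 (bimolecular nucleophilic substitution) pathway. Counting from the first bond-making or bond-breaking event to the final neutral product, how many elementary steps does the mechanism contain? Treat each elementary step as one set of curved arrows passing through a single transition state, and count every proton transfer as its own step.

Step 1: Backside attack by N3⁻ on the carbon bearing the tosylate: the new C–N bond forms as the C–O bond breaks, with Walden inversion at carbon.
Total: 1 elementary step.

1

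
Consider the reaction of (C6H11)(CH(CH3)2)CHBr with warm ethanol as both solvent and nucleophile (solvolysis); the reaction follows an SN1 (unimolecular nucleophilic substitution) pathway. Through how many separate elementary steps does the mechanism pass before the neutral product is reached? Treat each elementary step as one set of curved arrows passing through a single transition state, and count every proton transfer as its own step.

4

Step 1: Ionisation: the C–Br σ-bond cleaves heterolytically; both bonding electrons depart with Br⁻, leaving a secondary carbocation at the α-carbon.
Step 2: A 1,2-hydride shift from the adjacent cyclohexyl carbon moves the positive charge from the secondary centre to an adjacent carbon, generating a more stable tertiary carbocation.
Step 3: CH3CH2OH donates an oxygen lone pair into the empty p orbital of the cation, giving a protonated ether (an oxonium ion).
Step 4: A second solvent molecule removes the proton on oxygen, giving the neutral ether product.
Total: 4 elementary steps.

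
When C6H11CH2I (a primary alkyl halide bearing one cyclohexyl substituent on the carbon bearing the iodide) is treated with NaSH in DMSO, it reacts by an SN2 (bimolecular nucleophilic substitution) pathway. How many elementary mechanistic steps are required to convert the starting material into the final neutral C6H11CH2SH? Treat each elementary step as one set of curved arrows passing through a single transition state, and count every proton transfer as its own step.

Step 1: HS⁻ attacks the back face of the α-carbon while I⁻ departs with the C–I bonding pair — a single concerted displacement through a pentacoordinate transition state.
Total: 1 elementary step.

1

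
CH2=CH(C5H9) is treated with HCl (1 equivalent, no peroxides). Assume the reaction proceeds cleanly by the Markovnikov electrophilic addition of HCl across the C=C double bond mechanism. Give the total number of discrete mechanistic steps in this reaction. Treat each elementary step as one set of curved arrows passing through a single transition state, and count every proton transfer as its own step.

Step 1: Electrophilic addition begins with the π(C=C) electrons forming a bond to the proton of HCl. Following Markovnikov's rule, the resulting cation is secondary. The H–Cl bond breaks heterolytically, releasing Cl⁻.
Step 2: Carbocation rearrangement: a 1,2-hydride shift from the adjacent cyclopentyl carbon converts the initially-formed secondary cation into the more stable tertiary cation.
Step 3: Nucleophilic attack by Cl⁻ on the carbocation completes the addition, giving R–Cl.
Total: 3 elementary steps.

3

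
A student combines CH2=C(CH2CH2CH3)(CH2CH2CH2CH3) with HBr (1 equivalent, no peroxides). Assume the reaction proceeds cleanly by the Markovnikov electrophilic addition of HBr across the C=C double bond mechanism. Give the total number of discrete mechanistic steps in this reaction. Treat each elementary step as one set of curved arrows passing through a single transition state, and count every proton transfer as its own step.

Step 1: Protonation of the alkene by HBr: the π bond acts as the nucleophile and picks up H⁺, giving the more stable (Markovnikov) tertiary carbocation. The H–Br bond breaks heterolytically, releasing Br⁻.
(No 1,2-shift: no single shift to an adjacent carbon would give a more stable cation.)
Step 2: The Br⁻ anion donates a lone pair to the carbocation, forming the new C–Br σ-bond and giving the neutral alkyl halide.
Total: 2 elementary steps.

2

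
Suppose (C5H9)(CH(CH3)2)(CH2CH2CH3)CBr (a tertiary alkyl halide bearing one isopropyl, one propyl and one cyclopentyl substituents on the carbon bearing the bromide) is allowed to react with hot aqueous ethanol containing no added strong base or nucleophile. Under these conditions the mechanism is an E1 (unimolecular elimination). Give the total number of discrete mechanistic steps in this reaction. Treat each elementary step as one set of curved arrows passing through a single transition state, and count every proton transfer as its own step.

Step 1: The C–Br bond breaks with both electrons going to the bromide; Br⁻ leaves and a tertiary carbocation remains.
(No 1,2-shift: no single shift to an adjacent carbon would give a more stable cation.)
Step 2: A water (or ethanol) molecule (solvent) deprotonates a β-carbon; as the C–H bond breaks, those electrons form the new alkene π bond.
Total: 2 elementary steps.

2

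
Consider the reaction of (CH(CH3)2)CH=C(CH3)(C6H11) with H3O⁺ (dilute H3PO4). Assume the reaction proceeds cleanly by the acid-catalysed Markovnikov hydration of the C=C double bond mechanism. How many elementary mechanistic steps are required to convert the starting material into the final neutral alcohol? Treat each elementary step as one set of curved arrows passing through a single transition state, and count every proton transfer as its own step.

3

Step 1: Electrophilic addition begins with the π(C=C) electrons forming a bond to the proton of H3O⁺. Following Markovnikov's rule, the resulting cation is tertiary. H2O is released.
(No 1,2-shift: no single shift to an adjacent carbon would give a more stable cation.)
Step 2: Nucleophilic capture of the cation by H2O produces the protonated alcohol (an oxonium ion).
Step 3: H2O removes a proton from the oxonium oxygen, regenerating H3O⁺ and giving the neutral alcohol.
Total: 3 elementary steps.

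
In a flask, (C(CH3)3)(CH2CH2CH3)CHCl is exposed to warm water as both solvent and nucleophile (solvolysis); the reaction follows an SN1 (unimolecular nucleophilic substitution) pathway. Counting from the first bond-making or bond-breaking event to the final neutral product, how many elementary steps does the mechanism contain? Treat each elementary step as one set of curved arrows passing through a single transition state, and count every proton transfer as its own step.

4

Step 1: Unassisted departure of Cl⁻ (taking the C–Cl bonding pair) generates a secondary carbocation.
Step 2: A 1,2-methyl shift from the adjacent tert-butyl carbon moves the positive charge from the secondary centre to an adjacent carbon, generating a more stable tertiary carbocation.
Step 3: Nucleophilic capture: the oxygen of H2O bonds to the cationic carbon, producing an oxonium-ion intermediate.
Step 4: Proton transfer from the O–H of the oxonium ion to a solvent molecule delivers the neutral alcohol.
Total: 4 elementary steps.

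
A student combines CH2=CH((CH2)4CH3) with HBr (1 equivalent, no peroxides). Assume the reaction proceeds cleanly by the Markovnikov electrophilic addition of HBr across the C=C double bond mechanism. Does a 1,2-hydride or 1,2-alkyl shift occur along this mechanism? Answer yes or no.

no

The first-formed carbocation is secondary.
No single 1,2-shift to an adjacent carbon would produce a more-substituted cation than the one already present, so no rearrangement occurs.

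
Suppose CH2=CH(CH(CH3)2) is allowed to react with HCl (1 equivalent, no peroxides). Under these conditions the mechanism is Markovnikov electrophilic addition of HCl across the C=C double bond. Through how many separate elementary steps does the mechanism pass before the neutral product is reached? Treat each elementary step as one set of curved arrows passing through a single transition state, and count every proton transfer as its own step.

Step 1: The π electrons of the C=C bond attack a proton of HCl; Markovnikov addition places the new C–H on the less-substituted alkene carbon, so the positive charge ends up on the more-substituted carbon — a secondary carbocation. The H–Cl bond breaks heterolytically, releasing Cl⁻.
Step 2: A 1,2-hydride shift from the adjacent isopropyl carbon moves the positive charge from the secondary centre to an adjacent carbon, generating a more stable tertiary carbocation.
Step 3: Nucleophilic attack by Cl⁻ on the carbocation completes the addition, giving R–Cl.
Total: 3 elementary steps.

3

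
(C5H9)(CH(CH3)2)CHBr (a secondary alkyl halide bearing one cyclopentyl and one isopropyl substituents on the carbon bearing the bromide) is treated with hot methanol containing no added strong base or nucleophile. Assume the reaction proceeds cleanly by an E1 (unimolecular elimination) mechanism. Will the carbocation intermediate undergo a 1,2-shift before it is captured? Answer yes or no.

yes

The first-formed carbocation is secondary.
The adjacent cyclopentyl carbon already bears 2 other carbon substituents and has a hydrogen to migrate; after a 1,2-hydride shift from that carbon the positive charge sits on a tertiary centre.
Tertiary is more stable than secondary, so the shift occurs.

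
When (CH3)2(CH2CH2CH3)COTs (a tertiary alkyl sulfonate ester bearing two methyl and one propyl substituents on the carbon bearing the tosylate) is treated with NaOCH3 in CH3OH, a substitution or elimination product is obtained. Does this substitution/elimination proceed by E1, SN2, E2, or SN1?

E2

Conditions: a strong base with a tertiary substrate bearing a β-hydrogen.
These conditions are the textbook signature of the E2 pathway.
A strong (often hindered) base removes a β-H in concert with loss of the leaving group — bimolecular elimination.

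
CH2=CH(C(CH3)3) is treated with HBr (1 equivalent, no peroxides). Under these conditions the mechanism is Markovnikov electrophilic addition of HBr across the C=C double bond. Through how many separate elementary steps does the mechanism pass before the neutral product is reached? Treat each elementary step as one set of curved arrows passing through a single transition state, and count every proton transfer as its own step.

3

Step 1: Electrophilic addition begins with the π(C=C) electrons forming a bond to the proton of HBr. Following Markovnikov's rule, the resulting cation is secondary. The H–Br bond breaks heterolytically, releasing Br⁻.
Step 2: Carbocation rearrangement: a 1,2-methyl shift from the adjacent tert-butyl carbon converts the initially-formed secondary cation into the more stable tertiary cation.
Step 3: The Br⁻ anion donates a lone pair to the carbocation, forming the new C–Br σ-bond and giving the neutral alkyl halide.
Total: 3 elementary steps.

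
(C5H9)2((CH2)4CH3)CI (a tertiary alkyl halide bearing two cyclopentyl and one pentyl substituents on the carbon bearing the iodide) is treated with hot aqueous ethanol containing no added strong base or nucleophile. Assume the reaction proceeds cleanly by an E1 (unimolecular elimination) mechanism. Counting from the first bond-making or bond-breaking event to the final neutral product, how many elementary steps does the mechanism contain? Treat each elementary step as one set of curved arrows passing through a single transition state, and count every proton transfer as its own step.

2

Step 1: Ionisation: the C–I σ-bond cleaves heterolytically; both bonding electrons depart with I⁻, leaving a tertiary carbocation at the α-carbon.
(No 1,2-shift: no single shift to an adjacent carbon would give a more stable cation.)
Step 2: A weak base (a water (or ethanol) molecule from the solvent) removes a proton from a carbon adjacent to the cationic centre; the electrons of that C–H bond become the new π(C=C) bond, giving the alkene.
Total: 2 elementary steps.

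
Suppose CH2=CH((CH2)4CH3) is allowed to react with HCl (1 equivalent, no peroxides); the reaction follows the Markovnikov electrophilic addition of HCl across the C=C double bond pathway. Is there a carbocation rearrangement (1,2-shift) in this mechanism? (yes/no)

no

The first-formed carbocation is secondary.
No single 1,2-shift to an adjacent carbon would produce a more-substituted cation than the one already present, so no rearrangement occurs.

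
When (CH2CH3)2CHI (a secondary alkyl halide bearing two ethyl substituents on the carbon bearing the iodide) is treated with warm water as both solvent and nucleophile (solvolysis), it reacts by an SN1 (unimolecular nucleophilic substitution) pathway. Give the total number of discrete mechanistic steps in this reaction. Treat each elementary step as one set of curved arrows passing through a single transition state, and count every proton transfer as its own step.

3

Step 1: The C–I bond breaks with both electrons going to the iodide; I⁻ leaves and a secondary carbocation remains.
(No 1,2-shift: no single shift to an adjacent carbon would give a more stable cation.)
Step 2: Nucleophilic capture: the oxygen of H2O bonds to the cationic carbon, producing an oxonium-ion intermediate.
Step 3: Deprotonation of the oxonium oxygen by solvent water yields the neutral alcohol.
Total: 3 elementary steps.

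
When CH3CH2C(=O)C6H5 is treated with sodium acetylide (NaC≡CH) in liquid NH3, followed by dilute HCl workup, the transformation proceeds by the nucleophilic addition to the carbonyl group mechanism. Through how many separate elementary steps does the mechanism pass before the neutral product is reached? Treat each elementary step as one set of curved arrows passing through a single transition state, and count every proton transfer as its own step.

Step 1: HC≡C⁻ attacks the sp² carbonyl carbon; the C=O π bond breaks and the electrons end up as a lone pair on the alkoxide oxygen of the tetrahedral intermediate.
Step 2: Protonation of the alkoxide by dilute HCl workup furnishes a propargyl alcohol.
Total: 2 elementary steps.

2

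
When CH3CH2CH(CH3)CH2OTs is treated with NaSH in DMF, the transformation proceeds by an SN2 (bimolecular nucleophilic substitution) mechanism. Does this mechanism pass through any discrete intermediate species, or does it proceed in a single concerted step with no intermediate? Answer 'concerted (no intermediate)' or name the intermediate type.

concerted (no intermediate)

Backside attack by HS⁻ on the carbon bearing the tosylate: the new C–S bond forms as the C–O bond breaks, with Walden inversion at carbon.
All bond changes occur in one transition state; no discrete intermediate is formed.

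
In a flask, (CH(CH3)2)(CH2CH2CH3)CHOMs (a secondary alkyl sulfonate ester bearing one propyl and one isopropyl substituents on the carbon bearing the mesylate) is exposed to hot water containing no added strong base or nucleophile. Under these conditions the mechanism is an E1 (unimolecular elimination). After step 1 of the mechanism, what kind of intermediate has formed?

secondary carbocation

Step 1: The C–O bond breaks with both electrons going to the mesylate; MsO⁻ leaves and a secondary carbocation remains.
After step 1 the species present is a secondary carbocation.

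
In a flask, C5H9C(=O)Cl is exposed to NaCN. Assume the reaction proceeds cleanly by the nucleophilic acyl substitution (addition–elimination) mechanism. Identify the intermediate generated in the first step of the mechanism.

tetrahedral intermediate

Step 1: A lone pair on the C of CN⁻ attacks the electrophilic acyl carbon; the π(C=O) electrons move onto oxygen, giving a tetrahedral intermediate.
After step 1 the species present is a tetrahedral intermediate.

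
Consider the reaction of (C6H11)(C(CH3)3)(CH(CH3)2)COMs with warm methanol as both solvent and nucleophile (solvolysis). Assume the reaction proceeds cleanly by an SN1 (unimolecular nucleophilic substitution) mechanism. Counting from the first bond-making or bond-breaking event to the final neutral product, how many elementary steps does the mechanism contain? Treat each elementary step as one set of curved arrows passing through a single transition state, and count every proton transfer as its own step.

3

Step 1: The C–O bond breaks with both electrons going to the mesylate; MsO⁻ leaves and a tertiary carbocation remains.
(No 1,2-shift: no single shift to an adjacent carbon would give a more stable cation.)
Step 2: CH3OH donates an oxygen lone pair into the empty p orbital of the cation, giving a protonated ether (an oxonium ion).
Step 3: Proton transfer from the O–H of the oxonium ion to a solvent molecule delivers the neutral ether.
Total: 3 elementary steps.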